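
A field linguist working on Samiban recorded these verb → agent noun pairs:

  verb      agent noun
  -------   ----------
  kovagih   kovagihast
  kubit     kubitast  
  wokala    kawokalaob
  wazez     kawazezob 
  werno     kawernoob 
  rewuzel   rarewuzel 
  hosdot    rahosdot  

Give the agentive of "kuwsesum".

"kuwsesum" begins with k-. The stems beginning with k- (kovagih → kovagihast, kubit → kubitast) add -ast.
So kuwsesum → kuwsesumast.

kuwsesumast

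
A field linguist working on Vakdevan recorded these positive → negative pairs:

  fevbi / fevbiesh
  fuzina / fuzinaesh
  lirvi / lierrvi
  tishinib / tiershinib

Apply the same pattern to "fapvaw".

"fapvaw" begins with f-. The stems beginning with f- (fevbi → fevbiesh, fuzina → fuzinaesh) add -esh.
So fapvaw → fapvawesh.

fapvawesh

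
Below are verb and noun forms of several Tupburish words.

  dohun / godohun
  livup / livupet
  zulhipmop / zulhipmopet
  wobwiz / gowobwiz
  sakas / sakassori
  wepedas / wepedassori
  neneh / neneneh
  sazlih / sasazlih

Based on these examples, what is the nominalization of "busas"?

busassori

livup and dohun both have last vowel 'u' yet inflect differently (livupet, godohun), so the last vowel is not what conditions the rule; the final letter is.
"busas" ends in -s. The stems ending in -s (wepedas → wepedassori, sakas → sakassori) double the final consonant and add -ori.
The other patterns: stems ending in -h repeat the first consonant+vowel as a prefix; stems ending in -p add -et; stems ending in -n or -z add the prefix go-.
So busas → busassori.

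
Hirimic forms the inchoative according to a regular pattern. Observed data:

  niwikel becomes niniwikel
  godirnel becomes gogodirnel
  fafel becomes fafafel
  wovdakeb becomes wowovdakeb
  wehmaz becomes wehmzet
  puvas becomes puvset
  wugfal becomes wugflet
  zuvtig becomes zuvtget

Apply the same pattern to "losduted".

niwikel and wugfal both end in -l yet inflect differently (niniwikel, wugflet), so the final letter is not what conditions the rule; the last vowel is.
"losduted" has last vowel 'e'. The stems whose last vowel is 'e' (niwikel → niniwikel, godirnel → gogodirnel, fafel → fafafel) repeat the first consonant+vowel as a prefix.
The other pattern: stems whose last vowel is 'a' or 'i' delete the last vowel and add -et.
So losduted → lolosduted.

lolosduted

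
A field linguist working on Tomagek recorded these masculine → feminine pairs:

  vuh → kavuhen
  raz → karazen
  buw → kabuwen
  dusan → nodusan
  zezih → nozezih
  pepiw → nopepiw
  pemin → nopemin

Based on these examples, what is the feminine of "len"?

kalenen

vuh and zezih both end in -h yet inflect differently (kavuhen, nozezih), so the final letter is not what conditions the rule; the number of vowels is.
"len" has 1 vowel. The stems with 1 vowel (vuh → kavuhen, raz → karazen, buw → kabuwen) add ka- … -en around the stem.
So len → kalenen.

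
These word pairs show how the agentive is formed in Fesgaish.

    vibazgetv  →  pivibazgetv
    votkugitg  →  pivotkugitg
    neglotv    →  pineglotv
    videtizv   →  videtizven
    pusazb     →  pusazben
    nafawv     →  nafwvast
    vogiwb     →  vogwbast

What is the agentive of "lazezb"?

lazezben

vibazgetv and videtizv both end in -v yet inflect differently (pivibazgetv, videtizven), so the final letter is not what conditions the rule; the second-to-last letter is.
"lazezb" has second-to-last letter 'z'. The stems whose second-to-last letter is 'z' (videtizv → videtizven, pusazb → pusazben) add -en.
The other patterns: stems whose second-to-last letter is 't' add the prefix pi-; stems whose second-to-last letter is 'w' delete the last vowel and add -ast.
So lazezb → lazezben.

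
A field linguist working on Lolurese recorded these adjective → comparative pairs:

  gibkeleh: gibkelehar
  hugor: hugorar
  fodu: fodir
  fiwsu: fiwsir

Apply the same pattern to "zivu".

"zivu" ends in a vowel. The stems ending in a vowel (fodu → fodir, fiwsu → fiwsir) drop the final letter and add -ir.
The other pattern: stems ending in a consonant add -ar.
So zivu → zivir.

zivir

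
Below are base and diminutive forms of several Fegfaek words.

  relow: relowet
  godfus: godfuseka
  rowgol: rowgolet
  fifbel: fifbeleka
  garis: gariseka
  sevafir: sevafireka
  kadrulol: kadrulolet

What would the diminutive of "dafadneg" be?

kadrulol and fifbel both end in -l yet inflect differently (kadrulolet, fifbeleka), so the final letter is not what conditions the rule; the last vowel is.
"dafadneg" has last vowel 'e'. The one such stem in the data (fifbel → fifbeleka) adds -eka, so the same rule applies.
So dafadneg → dafadnegeka.

dafadnegeka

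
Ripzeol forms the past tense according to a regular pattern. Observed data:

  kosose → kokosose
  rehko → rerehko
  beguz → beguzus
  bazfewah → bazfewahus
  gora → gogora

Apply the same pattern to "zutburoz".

zutburozus

bazfewah and gora both have last vowel 'a' yet inflect differently (bazfewahus, gogora), so the last vowel is not what conditions the rule; whether the stem ends in a vowel or a consonant is.
"zutburoz" ends in a consonant. The stems ending in a consonant (bazfewah → bazfewahus, beguz → beguzus) add -us.
The other pattern: stems ending in a vowel repeat the first consonant+vowel as a prefix.
So zutburoz → zutburozus.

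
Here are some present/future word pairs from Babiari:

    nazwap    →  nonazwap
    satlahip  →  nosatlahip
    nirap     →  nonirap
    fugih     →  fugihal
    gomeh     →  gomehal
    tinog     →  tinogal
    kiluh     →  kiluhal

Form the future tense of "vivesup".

"vivesup" ends in -p. The stems ending in -p (nazwap → nonazwap, satlahip → nosatlahip, nirap → nonirap) add the prefix no-.
So vivesup → novivesup.

novivesup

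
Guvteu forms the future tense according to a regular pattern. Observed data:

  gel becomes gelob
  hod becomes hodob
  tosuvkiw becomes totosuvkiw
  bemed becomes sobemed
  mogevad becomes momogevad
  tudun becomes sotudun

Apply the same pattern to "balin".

hod and bemed both end in -d yet inflect differently (hodob, sobemed), so the final letter is not what conditions the rule; the number of vowels is.
"balin" has 2 vowels. The stems with 2 vowels (tudun → sotudun, bemed → sobemed) add the prefix so-.
So balin → sobalin.

sobalin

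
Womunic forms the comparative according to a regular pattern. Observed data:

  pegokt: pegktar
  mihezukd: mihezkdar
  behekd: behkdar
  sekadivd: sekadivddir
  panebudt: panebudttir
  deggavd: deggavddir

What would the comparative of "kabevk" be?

kabevkkir

mihezukd and sekadivd both end in -d yet inflect differently (mihezkdar, sekadivddir), so the final letter is not what conditions the rule; the second-to-last letter is.
"kabevk" has second-to-last letter 'v'. The stems whose second-to-last letter is 'v' (sekadivd → sekadivddir, deggavd → deggavddir) double the final consonant and add -ir.
So kabevk → kabevkkir.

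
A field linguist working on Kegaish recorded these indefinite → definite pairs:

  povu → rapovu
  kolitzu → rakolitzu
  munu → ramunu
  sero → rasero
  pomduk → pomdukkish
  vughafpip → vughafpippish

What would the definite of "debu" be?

radebu

povu and pomduk both have last vowel 'u' yet inflect differently (rapovu, pomdukkish), so the last vowel is not what conditions the rule; whether the stem ends in a vowel or a consonant is.
"debu" ends in a vowel. The stems ending in a vowel (povu → rapovu, kolitzu → rakolitzu, munu → ramunu) add the prefix ra-.
The other pattern: stems ending in a consonant double the final consonant and add -ish.
So debu → radebu.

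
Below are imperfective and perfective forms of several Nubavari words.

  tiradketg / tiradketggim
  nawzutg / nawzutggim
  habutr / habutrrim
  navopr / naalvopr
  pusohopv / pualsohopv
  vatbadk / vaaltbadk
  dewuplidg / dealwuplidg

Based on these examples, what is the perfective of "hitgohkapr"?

hialtgohkapr

habutr and navopr both end in -r yet inflect differently (habutrrim, naalvopr), so the final letter is not what conditions the rule; the second-to-last letter is.
"hitgohkapr" has second-to-last letter 'p'. The stems whose second-to-last letter is 'p' (navopr → naalvopr, pusohopv → pualsohopv) insert -al- after the first vowel.
The other pattern: stems whose second-to-last letter is 't' double the final consonant and add -im.
So hitgohkapr → hialtgohkapr.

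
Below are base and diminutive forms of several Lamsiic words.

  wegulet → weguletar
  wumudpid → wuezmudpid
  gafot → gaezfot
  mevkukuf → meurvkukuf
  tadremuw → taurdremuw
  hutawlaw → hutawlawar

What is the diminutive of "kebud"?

keurbud

gafot and wegulet both end in -t yet inflect differently (gaezfot, weguletar), so the final letter is not what conditions the rule; the last vowel is.
"kebud" has last vowel 'u'. The stems whose last vowel is 'u' (mevkukuf → meurvkukuf, tadremuw → taurdremuw) insert -ur- after the first vowel.
The other patterns: stems whose last vowel is 'i' or 'o' insert -ez- after the first vowel; stems whose last vowel is 'a' or 'e' add -ar.
So kebud → keurbud.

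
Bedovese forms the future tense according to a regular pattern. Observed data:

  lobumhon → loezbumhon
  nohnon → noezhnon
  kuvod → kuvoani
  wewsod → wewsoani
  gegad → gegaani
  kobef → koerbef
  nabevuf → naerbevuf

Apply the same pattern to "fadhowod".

lobumhon and kuvod both have last vowel 'o' yet inflect differently (loezbumhon, kuvoani), so the last vowel is not what conditions the rule; the final letter is.
"fadhowod" ends in -d. The stems ending in -d (kuvod → kuvoani, wewsod → wewsoani, gegad → gegaani) drop the final letter and add -ani.
The other patterns: stems ending in -n insert -ez- after the first vowel; stems ending in -f insert -er- after the first vowel.
So fadhowod → fadhowoani.

fadhowoani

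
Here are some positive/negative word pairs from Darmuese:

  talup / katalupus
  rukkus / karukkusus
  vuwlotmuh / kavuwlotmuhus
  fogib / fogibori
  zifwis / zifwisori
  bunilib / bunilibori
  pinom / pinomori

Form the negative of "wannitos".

wannitosori

rukkus and zifwis both end in -s yet inflect differently (karukkusus, zifwisori), so the final letter is not what conditions the rule; the last vowel is.
"wannitos" has last vowel 'o'. The one such stem in the data (pinom → pinomori) adds -ori, so the same rule applies.
The other pattern: stems whose last vowel is 'u' add ka- … -us around the stem.
So wannitos → wannitosori.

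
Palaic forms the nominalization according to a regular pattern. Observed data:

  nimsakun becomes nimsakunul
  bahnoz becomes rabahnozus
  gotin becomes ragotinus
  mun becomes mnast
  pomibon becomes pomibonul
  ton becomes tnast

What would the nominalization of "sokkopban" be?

mun and gotin both end in -n yet inflect differently (mnast, ragotinus), so the final letter is not what conditions the rule; the number of vowels is.
"sokkopban" has 3 vowels. The stems with 3 vowels (nimsakun → nimsakunul, pomibon → pomibonul) add -ul.
So sokkopban → sokkopbanul.

sokkopbanul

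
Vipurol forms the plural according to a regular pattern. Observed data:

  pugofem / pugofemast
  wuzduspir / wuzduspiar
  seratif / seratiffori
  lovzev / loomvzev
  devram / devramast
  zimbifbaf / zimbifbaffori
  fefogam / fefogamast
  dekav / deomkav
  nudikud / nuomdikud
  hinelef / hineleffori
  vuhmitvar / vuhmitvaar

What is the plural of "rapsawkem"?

zimbifbaf and fefogam both have last vowel 'a' yet inflect differently (zimbifbaffori, fefogamast), so the last vowel is not what conditions the rule; the final letter is.
"rapsawkem" ends in -m. The stems ending in -m (fefogam → fefogamast, pugofem → pugofemast, devram → devramast) add -ast.
So rapsawkem → rapsawkemast.

rapsawkemast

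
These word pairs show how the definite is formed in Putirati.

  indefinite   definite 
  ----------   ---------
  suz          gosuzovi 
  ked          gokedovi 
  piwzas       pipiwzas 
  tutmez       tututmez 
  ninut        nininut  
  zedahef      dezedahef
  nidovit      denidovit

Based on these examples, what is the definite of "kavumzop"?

suz and tutmez both end in -z yet inflect differently (gosuzovi, tututmez), so the final letter is not what conditions the rule; the number of vowels is.
"kavumzop" has 3 vowels. The stems with 3 vowels (zedahef → dezedahef, nidovit → denidovit) add the prefix de-.
The other patterns: stems with 1 vowel add go- … -ovi around the stem; stems with 2 vowels repeat the first consonant+vowel as a prefix.
So kavumzop → dekavumzop.

dekavumzop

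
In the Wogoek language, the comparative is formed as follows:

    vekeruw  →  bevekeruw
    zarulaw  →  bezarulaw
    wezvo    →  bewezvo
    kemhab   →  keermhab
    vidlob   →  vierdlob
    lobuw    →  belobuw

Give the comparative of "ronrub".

kemhab and zarulaw both have last vowel 'a' yet inflect differently (keermhab, bezarulaw), so the last vowel is not what conditions the rule; the final letter is.
"ronrub" ends in -b. The stems ending in -b (kemhab → keermhab, vidlob → vierdlob) insert -er- after the first vowel.
The other pattern: stems ending in -o or -w add the prefix be-.
So ronrub → roernrub.

roernrub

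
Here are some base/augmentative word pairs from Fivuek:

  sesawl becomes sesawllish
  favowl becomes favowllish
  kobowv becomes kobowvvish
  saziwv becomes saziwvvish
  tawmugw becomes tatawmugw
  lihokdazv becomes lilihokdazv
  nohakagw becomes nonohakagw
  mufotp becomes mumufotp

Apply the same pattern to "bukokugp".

kobowv and lihokdazv both end in -v yet inflect differently (kobowvvish, lilihokdazv), so the final letter is not what conditions the rule; the second-to-last letter is.
"bukokugp" has second-to-last letter 'g'. The stems whose second-to-last letter is 'g' (tawmugw → tatawmugw, nohakagw → nonohakagw) repeat the first consonant+vowel as a prefix.
So bukokugp → bubukokugp.

bubukokugp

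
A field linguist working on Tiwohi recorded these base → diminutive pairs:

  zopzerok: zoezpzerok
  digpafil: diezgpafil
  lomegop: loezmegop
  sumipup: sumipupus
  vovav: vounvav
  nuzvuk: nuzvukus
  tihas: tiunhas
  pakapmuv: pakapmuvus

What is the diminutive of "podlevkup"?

podlevkupus

pakapmuv and vovav both end in -v yet inflect differently (pakapmuvus, vounvav), so the final letter is not what conditions the rule; the last vowel is.
"podlevkup" has last vowel 'u'. The stems whose last vowel is 'u' (nuzvuk → nuzvukus, pakapmuv → pakapmuvus, sumipup → sumipupus) add -us.
The other patterns: stems whose last vowel is 'a' insert -un- after the first vowel; stems whose last vowel is 'i' or 'o' insert -ez- after the first vowel.
So podlevkup → podlevkupus.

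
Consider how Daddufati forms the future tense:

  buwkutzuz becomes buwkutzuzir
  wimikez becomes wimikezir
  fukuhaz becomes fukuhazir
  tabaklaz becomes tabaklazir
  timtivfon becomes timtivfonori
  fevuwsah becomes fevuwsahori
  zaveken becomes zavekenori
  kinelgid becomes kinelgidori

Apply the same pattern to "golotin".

fukuhaz and fevuwsah both have last vowel 'a' yet inflect differently (fukuhazir, fevuwsahori), so the last vowel is not what conditions the rule; the final letter is.
"golotin" ends in -n. The stems ending in -n (timtivfon → timtivfonori, zaveken → zavekenori) add -ori.
So golotin → golotinori.

golotinori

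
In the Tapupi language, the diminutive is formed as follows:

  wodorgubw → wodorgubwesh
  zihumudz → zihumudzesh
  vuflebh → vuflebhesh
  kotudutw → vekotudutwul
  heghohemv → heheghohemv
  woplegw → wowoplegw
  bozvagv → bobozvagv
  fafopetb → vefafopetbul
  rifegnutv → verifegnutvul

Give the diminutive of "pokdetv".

rifegnutv and bozvagv both end in -v yet inflect differently (verifegnutvul, bobozvagv), so the final letter is not what conditions the rule; the second-to-last letter is.
"pokdetv" has second-to-last letter 't'. The stems whose second-to-last letter is 't' (fafopetb → vefafopetbul, rifegnutv → verifegnutvul, kotudutw → vekotudutwul) add ve- … -ul around the stem.
The other patterns: stems whose second-to-last letter is 'g' or 'm' repeat the first consonant+vowel as a prefix; stems whose second-to-last letter is 'b' or 'd' add -esh.
So pokdetv → vepokdetvul.

vepokdetvul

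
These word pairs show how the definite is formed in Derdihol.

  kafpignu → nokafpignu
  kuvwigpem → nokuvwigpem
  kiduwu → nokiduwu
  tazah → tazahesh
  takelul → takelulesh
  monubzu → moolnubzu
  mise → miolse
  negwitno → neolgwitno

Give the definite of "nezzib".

neolzzib

"nezzib" begins with n-. The one such stem in the data (negwitno → neolgwitno) inserts -ol- after the first vowel (as do monubzu, mise), so the same rule applies.
So nezzib → neolzzib.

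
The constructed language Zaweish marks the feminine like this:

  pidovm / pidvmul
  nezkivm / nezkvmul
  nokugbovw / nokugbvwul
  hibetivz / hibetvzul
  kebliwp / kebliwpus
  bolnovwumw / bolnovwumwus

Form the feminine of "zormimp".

zormimpus

nokugbovw and bolnovwumw both end in -w yet inflect differently (nokugbvwul, bolnovwumwus), so the final letter is not what conditions the rule; the second-to-last letter is.
"zormimp" has second-to-last letter 'm'. The one such stem in the data (bolnovwumw → bolnovwumwus) adds -us, so the same rule applies.
So zormimp → zormimpus.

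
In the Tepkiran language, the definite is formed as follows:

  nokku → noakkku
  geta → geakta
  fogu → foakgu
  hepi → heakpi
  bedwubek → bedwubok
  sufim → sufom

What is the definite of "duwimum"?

duwimom

hepi and sufim both have last vowel 'i' yet inflect differently (heakpi, sufom), so the last vowel is not what conditions the rule; whether the stem ends in a vowel or a consonant is.
"duwimum" ends in a consonant. The stems ending in a consonant (bedwubek → bedwubok, sufim → sufom) change the last vowel to 'o'.
The other pattern: stems ending in a vowel insert -ak- after the first vowel.
So duwimum → duwimom.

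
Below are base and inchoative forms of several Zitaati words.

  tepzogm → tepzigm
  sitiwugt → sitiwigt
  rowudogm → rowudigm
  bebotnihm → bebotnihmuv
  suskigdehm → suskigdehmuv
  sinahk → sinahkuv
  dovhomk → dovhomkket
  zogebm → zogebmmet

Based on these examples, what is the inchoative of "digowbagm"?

digowbigm

tepzogm and bebotnihm both end in -m yet inflect differently (tepzigm, bebotnihmuv), so the final letter is not what conditions the rule; the second-to-last letter is.
"digowbagm" has second-to-last letter 'g'. The stems whose second-to-last letter is 'g' (tepzogm → tepzigm, sitiwugt → sitiwigt, rowudogm → rowudigm) change the last vowel to 'i'.
The other patterns: stems whose second-to-last letter is 'h' add -uv; stems whose second-to-last letter is 'b' or 'm' double the final consonant and add -et.
So digowbagm → digowbigm.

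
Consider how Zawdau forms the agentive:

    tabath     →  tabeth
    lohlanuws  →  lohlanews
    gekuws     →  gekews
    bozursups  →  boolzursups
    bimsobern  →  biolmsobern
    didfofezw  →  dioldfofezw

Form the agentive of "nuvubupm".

nuolvubupm

lohlanuws and bozursups both end in -s yet inflect differently (lohlanews, boolzursups), so the final letter is not what conditions the rule; the second-to-last letter is.
"nuvubupm" has second-to-last letter 'p'. The one such stem in the data (bozursups → boolzursups) inserts -ol- after the first vowel (as do bimsobern, didfofezw), so the same rule applies.
So nuvubupm → nuolvubupm.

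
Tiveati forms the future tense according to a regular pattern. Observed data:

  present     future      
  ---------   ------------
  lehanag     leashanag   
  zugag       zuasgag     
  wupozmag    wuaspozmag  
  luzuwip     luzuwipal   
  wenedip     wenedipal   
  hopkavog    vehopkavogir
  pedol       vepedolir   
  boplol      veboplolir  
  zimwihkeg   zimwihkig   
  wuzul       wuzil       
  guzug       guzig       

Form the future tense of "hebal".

lehanag and hopkavog both end in -g yet inflect differently (leashanag, vehopkavogir), so the final letter is not what conditions the rule; the last vowel is.
"hebal" has last vowel 'a'. The stems whose last vowel is 'a' (lehanag → leashanag, zugag → zuasgag, wupozmag → wuaspozmag) insert -as- after the first vowel.
So hebal → heasbal.

heasbal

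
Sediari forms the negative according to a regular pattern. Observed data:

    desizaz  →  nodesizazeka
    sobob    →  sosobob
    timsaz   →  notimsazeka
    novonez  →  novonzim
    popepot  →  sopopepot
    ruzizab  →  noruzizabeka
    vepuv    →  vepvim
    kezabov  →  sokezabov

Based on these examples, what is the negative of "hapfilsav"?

ruzizab and sobob both end in -b yet inflect differently (noruzizabeka, sosobob), so the final letter is not what conditions the rule; the last vowel is.
"hapfilsav" has last vowel 'a'. The stems whose last vowel is 'a' (timsaz → notimsazeka, desizaz → nodesizazeka, ruzizab → noruzizabeka) add no- … -eka around the stem.
The other patterns: stems whose last vowel is 'o' add the prefix so-; stems whose last vowel is 'e' or 'u' delete the last vowel and add -im.
So hapfilsav → nohapfilsaveka.

nohapfilsaveka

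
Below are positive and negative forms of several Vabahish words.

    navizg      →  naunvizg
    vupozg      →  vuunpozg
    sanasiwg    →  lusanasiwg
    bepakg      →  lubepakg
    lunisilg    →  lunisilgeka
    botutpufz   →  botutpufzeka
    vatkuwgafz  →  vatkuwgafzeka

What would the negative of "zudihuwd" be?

navizg and sanasiwg both end in -g yet inflect differently (naunvizg, lusanasiwg), so the final letter is not what conditions the rule; the second-to-last letter is.
"zudihuwd" has second-to-last letter 'w'. The one such stem in the data (sanasiwg → lusanasiwg) adds the prefix lu-, so the same rule applies.
The other patterns: stems whose second-to-last letter is 'z' insert -un- after the first vowel; stems whose second-to-last letter is 'f' or 'l' add -eka.
So zudihuwd → luzudihuwd.

luzudihuwd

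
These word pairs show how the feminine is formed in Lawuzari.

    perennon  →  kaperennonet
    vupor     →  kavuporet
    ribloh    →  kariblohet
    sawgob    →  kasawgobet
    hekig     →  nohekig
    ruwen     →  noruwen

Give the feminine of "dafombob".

"dafombob" has last vowel 'o'. The stems whose last vowel is 'o' (perennon → kaperennonet, vupor → kavuporet, ribloh → kariblohet) add ka- … -et around the stem.
The other pattern: stems whose last vowel is 'e' or 'i' add the prefix no-.
So dafombob → kadafombobet.

kadafombobet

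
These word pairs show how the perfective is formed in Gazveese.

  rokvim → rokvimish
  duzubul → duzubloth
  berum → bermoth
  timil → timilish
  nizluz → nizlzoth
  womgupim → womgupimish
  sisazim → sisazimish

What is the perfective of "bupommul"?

"bupommul" has last vowel 'u'. The stems whose last vowel is 'u' (berum → bermoth, nizluz → nizlzoth, duzubul → duzubloth) delete the last vowel and add -oth.
So bupommul → bupommloth.

bupommloth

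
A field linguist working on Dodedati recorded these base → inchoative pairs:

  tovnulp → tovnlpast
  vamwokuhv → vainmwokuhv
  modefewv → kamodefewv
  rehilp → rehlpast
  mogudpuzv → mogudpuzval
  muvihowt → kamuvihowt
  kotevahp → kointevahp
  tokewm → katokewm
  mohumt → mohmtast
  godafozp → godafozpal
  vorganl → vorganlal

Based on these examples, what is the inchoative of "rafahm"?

rainfahm

modefewv and mogudpuzv both end in -v yet inflect differently (kamodefewv, mogudpuzval), so the final letter is not what conditions the rule; the second-to-last letter is.
"rafahm" has second-to-last letter 'h'. The stems whose second-to-last letter is 'h' (kotevahp → kointevahp, vamwokuhv → vainmwokuhv) insert -in- after the first vowel.
The other patterns: stems whose second-to-last letter is 'w' add the prefix ka-; stems whose second-to-last letter is 'n' or 'z' add -al; stems whose second-to-last letter is 'l' or 'm' delete the last vowel and add -ast.
So rafahm → rainfahm.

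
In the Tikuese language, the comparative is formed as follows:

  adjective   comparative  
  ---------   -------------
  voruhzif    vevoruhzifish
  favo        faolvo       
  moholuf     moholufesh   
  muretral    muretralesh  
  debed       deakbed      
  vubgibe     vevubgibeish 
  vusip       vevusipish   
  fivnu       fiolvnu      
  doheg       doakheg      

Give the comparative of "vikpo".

vevikpoish

voruhzif and moholuf both end in -f yet inflect differently (vevoruhzifish, moholufesh), so the final letter is not what conditions the rule; the first letter is.
"vikpo" begins with v-. The stems beginning with v- (vusip → vevusipish, vubgibe → vevubgibeish, voruhzif → vevoruhzifish) add ve- … -ish around the stem.
The other patterns: stems beginning with d- insert -ak- after the first vowel; stems beginning with m- add -esh; stems beginning with f- insert -ol- after the first vowel.
So vikpo → vevikpoish.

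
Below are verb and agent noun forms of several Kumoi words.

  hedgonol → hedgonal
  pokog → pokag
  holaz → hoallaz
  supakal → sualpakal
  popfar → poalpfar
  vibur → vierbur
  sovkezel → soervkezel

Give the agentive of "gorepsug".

goerrepsug

hedgonol and supakal both end in -l yet inflect differently (hedgonal, sualpakal), so the final letter is not what conditions the rule; the last vowel is.
"gorepsug" has last vowel 'u'. The one such stem in the data (vibur → vierbur) inserts -er- after the first vowel (as does sovkezel), so the same rule applies.
So gorepsug → goerrepsug.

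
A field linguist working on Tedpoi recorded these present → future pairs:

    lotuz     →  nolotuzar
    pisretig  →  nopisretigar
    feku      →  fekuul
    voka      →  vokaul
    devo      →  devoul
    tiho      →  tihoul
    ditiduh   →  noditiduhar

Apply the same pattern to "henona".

henonaul

"henona" ends in a vowel. The stems ending in a vowel (feku → fekuul, devo → devoul, voka → vokaul) add -ul.
The other pattern: stems ending in a consonant add no- … -ar around the stem.
So henona → henonaul.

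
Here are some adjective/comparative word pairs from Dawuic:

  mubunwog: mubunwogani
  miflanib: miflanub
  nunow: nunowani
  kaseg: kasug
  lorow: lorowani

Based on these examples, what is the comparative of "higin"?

mubunwog and kaseg both end in -g yet inflect differently (mubunwogani, kasug), so the final letter is not what conditions the rule; the last vowel is.
"higin" has last vowel 'i'. The one such stem in the data (miflanib → miflanub) changes the last vowel to 'u' (as does kaseg), so the same rule applies.
The other pattern: stems whose last vowel is 'o' add -ani.
So higin → higun.

higun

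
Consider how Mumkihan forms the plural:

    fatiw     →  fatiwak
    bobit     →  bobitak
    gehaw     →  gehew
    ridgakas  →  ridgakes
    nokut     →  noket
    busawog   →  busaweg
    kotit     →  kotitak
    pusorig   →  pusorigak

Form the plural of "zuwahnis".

zuwahnisak

fatiw and gehaw both end in -w yet inflect differently (fatiwak, gehew), so the final letter is not what conditions the rule; the last vowel is.
"zuwahnis" has last vowel 'i'. The stems whose last vowel is 'i' (pusorig → pusorigak, kotit → kotitak, bobit → bobitak) add -ak.
The other pattern: stems whose last vowel is 'a', 'o' or 'u' change the last vowel to 'e'.
So zuwahnis → zuwahnisak.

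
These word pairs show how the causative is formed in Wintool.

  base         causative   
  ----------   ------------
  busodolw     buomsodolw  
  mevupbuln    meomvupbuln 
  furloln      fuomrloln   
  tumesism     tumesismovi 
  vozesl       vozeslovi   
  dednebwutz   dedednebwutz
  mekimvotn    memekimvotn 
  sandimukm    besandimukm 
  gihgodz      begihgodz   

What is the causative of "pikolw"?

piomkolw

mevupbuln and mekimvotn both end in -n yet inflect differently (meomvupbuln, memekimvotn), so the final letter is not what conditions the rule; the second-to-last letter is.
"pikolw" has second-to-last letter 'l'. The stems whose second-to-last letter is 'l' (busodolw → buomsodolw, mevupbuln → meomvupbuln, furloln → fuomrloln) insert -om- after the first vowel.
The other patterns: stems whose second-to-last letter is 's' add -ovi; stems whose second-to-last letter is 't' repeat the first consonant+vowel as a prefix; stems whose second-to-last letter is 'd' or 'k' add the prefix be-.
So pikolw → piomkolw.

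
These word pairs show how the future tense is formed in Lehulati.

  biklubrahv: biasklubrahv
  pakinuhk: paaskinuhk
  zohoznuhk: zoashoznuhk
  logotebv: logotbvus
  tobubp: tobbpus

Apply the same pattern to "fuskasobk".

fuskasbkus

biklubrahv and logotebv both end in -v yet inflect differently (biasklubrahv, logotbvus), so the final letter is not what conditions the rule; the second-to-last letter is.
"fuskasobk" has second-to-last letter 'b'. The stems whose second-to-last letter is 'b' (logotebv → logotbvus, tobubp → tobbpus) delete the last vowel and add -us.
So fuskasobk → fuskasbkus.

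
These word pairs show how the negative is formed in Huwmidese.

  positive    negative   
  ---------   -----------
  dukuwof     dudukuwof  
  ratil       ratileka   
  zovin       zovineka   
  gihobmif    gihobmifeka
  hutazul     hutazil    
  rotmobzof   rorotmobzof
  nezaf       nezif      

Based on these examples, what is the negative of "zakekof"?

zazakekof

dukuwof and gihobmif both end in -f yet inflect differently (dudukuwof, gihobmifeka), so the final letter is not what conditions the rule; the last vowel is.
"zakekof" has last vowel 'o'. The stems whose last vowel is 'o' (dukuwof → dudukuwof, rotmobzof → rorotmobzof) repeat the first consonant+vowel as a prefix.
So zakekof → zazakekof.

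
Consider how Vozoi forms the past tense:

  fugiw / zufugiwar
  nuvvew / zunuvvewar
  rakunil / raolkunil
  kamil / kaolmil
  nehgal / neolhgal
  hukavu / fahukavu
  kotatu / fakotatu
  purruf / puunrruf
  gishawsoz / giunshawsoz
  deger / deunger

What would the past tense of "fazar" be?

faunzar

"fazar" ends in -r. The one such stem in the data (deger → deunger) inserts -un- after the first vowel (as do purruf, gishawsoz), so the same rule applies.
The other patterns: stems ending in -w add zu- … -ar around the stem; stems ending in -l insert -ol- after the first vowel; stems ending in -u add the prefix fa-.
So fazar → faunzar.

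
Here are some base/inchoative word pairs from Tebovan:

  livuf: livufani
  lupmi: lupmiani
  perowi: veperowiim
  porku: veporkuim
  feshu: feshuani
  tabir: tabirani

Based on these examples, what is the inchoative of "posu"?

porku and feshu both end in -u yet inflect differently (veporkuim, feshuani), so the final letter is not what conditions the rule; the first letter is.
"posu" begins with p-. The stems beginning with p- (porku → veporkuim, perowi → veperowiim) add ve- … -im around the stem.
The other pattern: stems beginning with f-, l- or t- add -ani.
So posu → veposuim.

veposuim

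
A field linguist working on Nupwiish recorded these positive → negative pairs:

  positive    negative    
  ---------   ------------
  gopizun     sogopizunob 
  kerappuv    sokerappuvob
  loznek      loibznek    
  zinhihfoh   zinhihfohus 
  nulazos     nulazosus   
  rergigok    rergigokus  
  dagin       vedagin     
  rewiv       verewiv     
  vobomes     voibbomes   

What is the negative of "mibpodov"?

mibpodovus

kerappuv and rewiv both end in -v yet inflect differently (sokerappuvob, verewiv), so the final letter is not what conditions the rule; the last vowel is.
"mibpodov" has last vowel 'o'. The stems whose last vowel is 'o' (zinhihfoh → zinhihfohus, rergigok → rergigokus, nulazos → nulazosus) add -us.
The other patterns: stems whose last vowel is 'u' add so- … -ob around the stem; stems whose last vowel is 'i' add the prefix ve-; stems whose last vowel is 'e' insert -ib- after the first vowel.
So mibpodov → mibpodovus.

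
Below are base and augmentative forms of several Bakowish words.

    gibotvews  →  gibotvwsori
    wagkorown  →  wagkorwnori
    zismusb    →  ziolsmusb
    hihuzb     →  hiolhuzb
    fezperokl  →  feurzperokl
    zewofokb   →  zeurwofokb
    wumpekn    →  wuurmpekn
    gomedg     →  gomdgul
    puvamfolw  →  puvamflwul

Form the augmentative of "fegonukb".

zismusb and zewofokb both end in -b yet inflect differently (ziolsmusb, zeurwofokb), so the final letter is not what conditions the rule; the second-to-last letter is.
"fegonukb" has second-to-last letter 'k'. The stems whose second-to-last letter is 'k' (fezperokl → feurzperokl, zewofokb → zeurwofokb, wumpekn → wuurmpekn) insert -ur- after the first vowel.
The other patterns: stems whose second-to-last letter is 'w' delete the last vowel and add -ori; stems whose second-to-last letter is 's' or 'z' insert -ol- after the first vowel; stems whose second-to-last letter is 'd' or 'l' delete the last vowel and add -ul.
So fegonukb → feurgonukb.

feurgonukb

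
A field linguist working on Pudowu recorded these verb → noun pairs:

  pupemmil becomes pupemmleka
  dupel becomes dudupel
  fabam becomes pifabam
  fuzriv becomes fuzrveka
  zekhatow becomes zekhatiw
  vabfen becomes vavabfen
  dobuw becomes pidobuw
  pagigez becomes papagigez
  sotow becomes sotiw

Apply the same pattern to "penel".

dobuw and sotow both end in -w yet inflect differently (pidobuw, sotiw), so the final letter is not what conditions the rule; the last vowel is.
"penel" has last vowel 'e'. The stems whose last vowel is 'e' (dupel → dudupel, vabfen → vavabfen, pagigez → papagigez) repeat the first consonant+vowel as a prefix.
So penel → pepenel.

pepenel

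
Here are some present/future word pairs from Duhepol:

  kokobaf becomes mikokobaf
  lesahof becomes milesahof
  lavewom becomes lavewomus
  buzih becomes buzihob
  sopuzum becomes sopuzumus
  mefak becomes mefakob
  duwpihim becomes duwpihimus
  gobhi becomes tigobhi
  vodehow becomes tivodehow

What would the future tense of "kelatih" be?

"kelatih" ends in -h. The one such stem in the data (buzih → buzihob) adds -ob, so the same rule applies.
So kelatih → kelatihob.

kelatihob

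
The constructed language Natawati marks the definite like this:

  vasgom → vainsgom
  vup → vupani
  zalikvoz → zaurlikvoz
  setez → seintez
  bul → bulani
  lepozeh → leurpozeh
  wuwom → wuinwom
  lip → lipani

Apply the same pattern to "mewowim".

setez and zalikvoz both end in -z yet inflect differently (seintez, zaurlikvoz), so the final letter is not what conditions the rule; the number of vowels is.
"mewowim" has 3 vowels. The stems with 3 vowels (zalikvoz → zaurlikvoz, lepozeh → leurpozeh) insert -ur- after the first vowel.
So mewowim → meurwowim.

meurwowim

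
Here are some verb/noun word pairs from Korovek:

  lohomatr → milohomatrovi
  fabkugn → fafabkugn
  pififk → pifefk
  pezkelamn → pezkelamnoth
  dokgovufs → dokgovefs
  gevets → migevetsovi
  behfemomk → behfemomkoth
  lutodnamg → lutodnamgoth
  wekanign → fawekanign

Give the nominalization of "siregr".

fabkugn and pezkelamn both end in -n yet inflect differently (fafabkugn, pezkelamnoth), so the final letter is not what conditions the rule; the second-to-last letter is.
"siregr" has second-to-last letter 'g'. The stems whose second-to-last letter is 'g' (fabkugn → fafabkugn, wekanign → fawekanign) add the prefix fa-.
So siregr → fasiregr.

fasiregr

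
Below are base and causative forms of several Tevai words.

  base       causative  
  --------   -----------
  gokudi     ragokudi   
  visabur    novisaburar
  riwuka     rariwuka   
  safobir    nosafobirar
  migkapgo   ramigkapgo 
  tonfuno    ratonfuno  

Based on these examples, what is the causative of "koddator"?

safobir and gokudi both have last vowel 'i' yet inflect differently (nosafobirar, ragokudi), so the last vowel is not what conditions the rule; whether the stem ends in a vowel or a consonant is.
"koddator" ends in a consonant. The stems ending in a consonant (safobir → nosafobirar, visabur → novisaburar) add no- … -ar around the stem.
The other pattern: stems ending in a vowel add the prefix ra-.
So koddator → nokoddatorar.

nokoddatorar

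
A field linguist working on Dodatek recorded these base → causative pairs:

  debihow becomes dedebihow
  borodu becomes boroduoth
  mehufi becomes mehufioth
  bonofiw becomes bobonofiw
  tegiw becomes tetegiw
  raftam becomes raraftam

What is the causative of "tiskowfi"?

tegiw and mehufi both have last vowel 'i' yet inflect differently (tetegiw, mehufioth), so the last vowel is not what conditions the rule; whether the stem ends in a vowel or a consonant is.
"tiskowfi" ends in a vowel. The stems ending in a vowel (borodu → boroduoth, mehufi → mehufioth) add -oth.
So tiskowfi → tiskowfioth.

tiskowfioth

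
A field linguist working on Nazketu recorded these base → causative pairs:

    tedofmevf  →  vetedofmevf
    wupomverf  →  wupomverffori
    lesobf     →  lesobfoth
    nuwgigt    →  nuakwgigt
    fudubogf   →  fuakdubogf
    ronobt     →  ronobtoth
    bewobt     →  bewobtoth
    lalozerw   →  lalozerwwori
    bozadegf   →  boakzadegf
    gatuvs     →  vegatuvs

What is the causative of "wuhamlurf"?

wuhamlurffori

"wuhamlurf" has second-to-last letter 'r'. The stems whose second-to-last letter is 'r' (wupomverf → wupomverffori, lalozerw → lalozerwwori) double the final consonant and add -ori.
The other patterns: stems whose second-to-last letter is 'b' add -oth; stems whose second-to-last letter is 'g' insert -ak- after the first vowel; stems whose second-to-last letter is 'v' add the prefix ve-.
So wuhamlurf → wuhamlurffori.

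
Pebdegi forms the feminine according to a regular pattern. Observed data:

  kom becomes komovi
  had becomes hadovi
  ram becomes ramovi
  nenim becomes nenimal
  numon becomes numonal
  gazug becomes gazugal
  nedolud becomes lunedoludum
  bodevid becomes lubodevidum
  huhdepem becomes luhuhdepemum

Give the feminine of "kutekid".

lukutekidum

kom and nenim both end in -m yet inflect differently (komovi, nenimal), so the final letter is not what conditions the rule; the number of vowels is.
"kutekid" has 3 vowels. The stems with 3 vowels (nedolud → lunedoludum, bodevid → lubodevidum, huhdepem → luhuhdepemum) add lu- … -um around the stem.
So kutekid → lukutekidum.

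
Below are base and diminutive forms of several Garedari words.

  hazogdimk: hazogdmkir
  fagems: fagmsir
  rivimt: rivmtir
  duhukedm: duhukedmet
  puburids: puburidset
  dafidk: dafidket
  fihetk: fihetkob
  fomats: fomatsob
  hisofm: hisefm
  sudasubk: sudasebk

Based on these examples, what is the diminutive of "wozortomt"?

fagems and puburids both end in -s yet inflect differently (fagmsir, puburidset), so the final letter is not what conditions the rule; the second-to-last letter is.
"wozortomt" has second-to-last letter 'm'. The stems whose second-to-last letter is 'm' (hazogdimk → hazogdmkir, fagems → fagmsir, rivimt → rivmtir) delete the last vowel and add -ir.
So wozortomt → wozortmtir.

wozortmtir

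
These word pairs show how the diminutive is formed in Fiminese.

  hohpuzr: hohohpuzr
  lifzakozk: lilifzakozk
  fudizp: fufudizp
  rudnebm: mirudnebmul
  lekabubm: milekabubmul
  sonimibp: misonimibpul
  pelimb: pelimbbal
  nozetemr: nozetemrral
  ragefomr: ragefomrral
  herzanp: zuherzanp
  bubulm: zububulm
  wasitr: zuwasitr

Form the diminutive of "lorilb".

"lorilb" has second-to-last letter 'l'. The one such stem in the data (bubulm → zububulm) adds the prefix zu-, so the same rule applies.
The other patterns: stems whose second-to-last letter is 'z' repeat the first consonant+vowel as a prefix; stems whose second-to-last letter is 'b' add mi- … -ul around the stem; stems whose second-to-last letter is 'm' double the final consonant and add -al.
So lorilb → zulorilb.

zulorilb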